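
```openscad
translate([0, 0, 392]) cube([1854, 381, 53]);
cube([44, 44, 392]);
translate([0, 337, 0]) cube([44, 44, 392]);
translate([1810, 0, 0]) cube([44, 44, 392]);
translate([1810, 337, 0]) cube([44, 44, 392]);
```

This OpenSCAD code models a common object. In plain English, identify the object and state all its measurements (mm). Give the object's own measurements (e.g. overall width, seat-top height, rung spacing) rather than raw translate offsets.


A long wooden bench with a 1854 mm (x) × 381 mm (y) seat, 53 mm thick, its top surface 445 mm above the floor. Four 44 mm square legs at the seat corners, flush with the edges, run from z = 0 to the seat underside.


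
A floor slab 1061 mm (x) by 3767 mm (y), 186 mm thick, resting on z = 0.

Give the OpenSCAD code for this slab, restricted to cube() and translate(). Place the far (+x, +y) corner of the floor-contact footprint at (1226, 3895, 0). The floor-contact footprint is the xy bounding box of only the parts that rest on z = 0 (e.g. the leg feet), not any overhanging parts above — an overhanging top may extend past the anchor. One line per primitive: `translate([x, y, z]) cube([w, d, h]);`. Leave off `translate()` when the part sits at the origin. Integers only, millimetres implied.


translate([165, 128, 0]) cube([1061, 3767, 186]);


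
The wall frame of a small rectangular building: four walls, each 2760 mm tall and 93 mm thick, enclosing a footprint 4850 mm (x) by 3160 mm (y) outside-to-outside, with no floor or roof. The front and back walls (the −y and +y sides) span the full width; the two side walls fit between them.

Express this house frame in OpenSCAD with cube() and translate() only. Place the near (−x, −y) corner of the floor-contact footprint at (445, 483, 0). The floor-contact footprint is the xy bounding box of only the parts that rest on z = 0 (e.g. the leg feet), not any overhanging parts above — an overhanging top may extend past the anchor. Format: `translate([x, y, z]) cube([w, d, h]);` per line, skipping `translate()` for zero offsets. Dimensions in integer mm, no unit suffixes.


translate([445, 483, 0]) cube([4850, 93, 2760]);
translate([445, 3550, 0]) cube([4850, 93, 2760]);
translate([445, 576, 0]) cube([93, 2974, 2760]);
translate([5202, 576, 0]) cube([93, 2974, 2760]);


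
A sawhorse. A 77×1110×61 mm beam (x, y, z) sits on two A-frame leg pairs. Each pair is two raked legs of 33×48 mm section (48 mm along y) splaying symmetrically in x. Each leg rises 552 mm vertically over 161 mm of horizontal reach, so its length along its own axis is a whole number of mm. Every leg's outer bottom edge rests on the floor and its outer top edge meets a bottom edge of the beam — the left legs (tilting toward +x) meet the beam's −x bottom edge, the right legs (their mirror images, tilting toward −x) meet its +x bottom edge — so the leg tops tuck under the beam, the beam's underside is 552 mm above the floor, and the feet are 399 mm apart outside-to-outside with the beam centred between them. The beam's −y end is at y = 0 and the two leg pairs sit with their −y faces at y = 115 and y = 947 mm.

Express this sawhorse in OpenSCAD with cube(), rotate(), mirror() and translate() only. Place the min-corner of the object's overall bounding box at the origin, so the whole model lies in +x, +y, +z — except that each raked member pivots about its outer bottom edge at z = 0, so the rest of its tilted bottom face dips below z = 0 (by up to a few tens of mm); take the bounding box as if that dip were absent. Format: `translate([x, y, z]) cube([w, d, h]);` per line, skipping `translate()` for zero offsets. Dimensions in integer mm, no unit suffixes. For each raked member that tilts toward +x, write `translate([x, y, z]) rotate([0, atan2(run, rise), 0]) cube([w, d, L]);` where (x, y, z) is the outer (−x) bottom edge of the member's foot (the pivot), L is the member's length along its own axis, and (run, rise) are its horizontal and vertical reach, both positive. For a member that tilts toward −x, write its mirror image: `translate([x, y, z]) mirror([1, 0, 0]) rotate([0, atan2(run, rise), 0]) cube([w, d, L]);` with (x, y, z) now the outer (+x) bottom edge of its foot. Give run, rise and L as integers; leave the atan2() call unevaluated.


// leg length = √(161² + 552²) = 575
// right-leg outer foot x = 2·161 + 77 = 399
// beam min-corner = (161, 0, 552)
translate([161, 0, 552]) cube([77, 1110, 61]);
translate([0, 115, 0]) rotate([0, atan2(161, 552), 0]) cube([33, 48, 575]);
translate([399, 115, 0]) mirror([1, 0, 0]) rotate([0, atan2(161, 552), 0]) cube([33, 48, 575]);
translate([0, 947, 0]) rotate([0, atan2(161, 552), 0]) cube([33, 48, 575]);
translate([399, 947, 0]) mirror([1, 0, 0]) rotate([0, atan2(161, 552), 0]) cube([33, 48, 575]);


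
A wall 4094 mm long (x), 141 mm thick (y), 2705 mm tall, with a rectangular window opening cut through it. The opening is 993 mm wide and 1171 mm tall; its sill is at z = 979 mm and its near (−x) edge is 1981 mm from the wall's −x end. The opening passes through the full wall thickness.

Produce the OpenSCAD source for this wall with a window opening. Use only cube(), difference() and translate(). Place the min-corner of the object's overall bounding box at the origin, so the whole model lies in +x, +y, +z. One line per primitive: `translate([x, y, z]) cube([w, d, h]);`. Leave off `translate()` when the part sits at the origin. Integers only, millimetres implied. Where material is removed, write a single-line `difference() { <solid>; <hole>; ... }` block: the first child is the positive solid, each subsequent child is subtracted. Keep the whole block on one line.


difference() { cube([4094, 141, 2705]); translate([1981, 0, 979]) cube([993, 141, 1171]); }


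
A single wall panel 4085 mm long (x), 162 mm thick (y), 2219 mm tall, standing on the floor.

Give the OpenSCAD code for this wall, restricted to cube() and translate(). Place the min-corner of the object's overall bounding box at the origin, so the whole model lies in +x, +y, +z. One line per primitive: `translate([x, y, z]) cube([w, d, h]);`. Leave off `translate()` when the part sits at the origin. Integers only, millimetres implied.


cube([4085, 162, 2219]);


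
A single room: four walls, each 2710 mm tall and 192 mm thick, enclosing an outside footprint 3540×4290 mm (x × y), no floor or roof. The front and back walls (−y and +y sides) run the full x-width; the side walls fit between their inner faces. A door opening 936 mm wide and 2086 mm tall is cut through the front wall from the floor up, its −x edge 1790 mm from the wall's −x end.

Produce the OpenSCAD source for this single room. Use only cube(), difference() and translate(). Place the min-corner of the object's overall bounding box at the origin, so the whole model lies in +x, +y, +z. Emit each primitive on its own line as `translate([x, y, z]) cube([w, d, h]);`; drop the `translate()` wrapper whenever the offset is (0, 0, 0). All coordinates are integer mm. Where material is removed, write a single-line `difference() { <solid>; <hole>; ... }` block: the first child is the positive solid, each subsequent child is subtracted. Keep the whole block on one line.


difference() { cube([3540, 192, 2710]); translate([1790, 0, 0]) cube([936, 192, 2086]); }
translate([0, 4098, 0]) cube([3540, 192, 2710]);
translate([0, 192, 0]) cube([192, 3906, 2710]);
translate([3348, 192, 0]) cube([192, 3906, 2710]);


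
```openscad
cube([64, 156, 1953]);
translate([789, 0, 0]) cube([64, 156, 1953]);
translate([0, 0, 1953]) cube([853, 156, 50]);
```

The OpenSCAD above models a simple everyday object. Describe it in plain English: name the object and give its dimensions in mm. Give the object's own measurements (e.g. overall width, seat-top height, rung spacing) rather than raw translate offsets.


A door frame. The clear opening is 725 mm wide and 1953 mm high. Two 64 mm wide jambs, 156 mm deep, stand either side of the opening from the floor to the top of the opening. A 50 mm thick head sits across the top of both jambs, spanning the full outside width of the frame.


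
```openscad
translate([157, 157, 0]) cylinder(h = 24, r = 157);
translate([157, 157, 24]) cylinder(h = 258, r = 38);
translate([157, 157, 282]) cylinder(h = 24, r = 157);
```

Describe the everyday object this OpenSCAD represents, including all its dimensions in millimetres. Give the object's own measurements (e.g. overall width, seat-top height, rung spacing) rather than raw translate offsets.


A spool: two coaxial disc flanges of radius 157 mm and thickness 24 mm, joined by a core cylinder of radius 38 mm and height 258 mm. The lower flange rests on z = 0 and the three cylinders share a vertical axis.


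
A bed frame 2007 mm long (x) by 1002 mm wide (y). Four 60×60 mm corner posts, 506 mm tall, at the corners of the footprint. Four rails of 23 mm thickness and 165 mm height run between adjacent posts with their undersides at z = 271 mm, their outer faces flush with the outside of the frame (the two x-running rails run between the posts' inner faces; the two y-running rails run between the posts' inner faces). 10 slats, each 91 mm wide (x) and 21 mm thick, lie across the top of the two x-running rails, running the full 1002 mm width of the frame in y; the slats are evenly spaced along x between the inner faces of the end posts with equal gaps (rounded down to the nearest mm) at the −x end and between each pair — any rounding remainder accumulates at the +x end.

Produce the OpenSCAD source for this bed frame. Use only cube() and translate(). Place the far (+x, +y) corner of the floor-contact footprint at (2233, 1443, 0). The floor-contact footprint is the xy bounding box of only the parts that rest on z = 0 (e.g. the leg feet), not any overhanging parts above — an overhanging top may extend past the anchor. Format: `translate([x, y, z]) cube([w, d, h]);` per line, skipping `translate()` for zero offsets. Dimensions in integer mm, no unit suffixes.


// slat z = rail_z + rail_h = 271 + 165 = 436
// slat gap = ⌊(1887 − 10·91) / 11⌋ = 88
translate([226, 441, 0]) cube([60, 60, 506]);
translate([226, 1383, 0]) cube([60, 60, 506]);
translate([2173, 441, 0]) cube([60, 60, 506]);
translate([2173, 1383, 0]) cube([60, 60, 506]);
translate([286, 441, 271]) cube([1887, 23, 165]);
translate([286, 1420, 271]) cube([1887, 23, 165]);
translate([226, 501, 271]) cube([23, 882, 165]);
translate([2210, 501, 271]) cube([23, 882, 165]);
translate([374, 441, 436]) cube([91, 1002, 21]);
translate([553, 441, 436]) cube([91, 1002, 21]);
translate([732, 441, 436]) cube([91, 1002, 21]);
translate([911, 441, 436]) cube([91, 1002, 21]);
translate([1090, 441, 436]) cube([91, 1002, 21]);
translate([1269, 441, 436]) cube([91, 1002, 21]);
translate([1448, 441, 436]) cube([91, 1002, 21]);
translate([1627, 441, 436]) cube([91, 1002, 21]);
translate([1806, 441, 436]) cube([91, 1002, 21]);
translate([1985, 441, 436]) cube([91, 1002, 21]);


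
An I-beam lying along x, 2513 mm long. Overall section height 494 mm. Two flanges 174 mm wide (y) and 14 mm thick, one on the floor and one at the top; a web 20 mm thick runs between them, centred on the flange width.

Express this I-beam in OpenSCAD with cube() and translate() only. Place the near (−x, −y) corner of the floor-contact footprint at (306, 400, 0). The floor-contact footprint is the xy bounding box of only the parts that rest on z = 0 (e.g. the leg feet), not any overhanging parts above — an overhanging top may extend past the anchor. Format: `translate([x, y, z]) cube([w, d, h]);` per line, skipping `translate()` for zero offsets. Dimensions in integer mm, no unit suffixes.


translate([306, 400, 0]) cube([2513, 174, 14]);
translate([306, 477, 14]) cube([2513, 20, 466]);
translate([306, 400, 480]) cube([2513, 174, 14]);


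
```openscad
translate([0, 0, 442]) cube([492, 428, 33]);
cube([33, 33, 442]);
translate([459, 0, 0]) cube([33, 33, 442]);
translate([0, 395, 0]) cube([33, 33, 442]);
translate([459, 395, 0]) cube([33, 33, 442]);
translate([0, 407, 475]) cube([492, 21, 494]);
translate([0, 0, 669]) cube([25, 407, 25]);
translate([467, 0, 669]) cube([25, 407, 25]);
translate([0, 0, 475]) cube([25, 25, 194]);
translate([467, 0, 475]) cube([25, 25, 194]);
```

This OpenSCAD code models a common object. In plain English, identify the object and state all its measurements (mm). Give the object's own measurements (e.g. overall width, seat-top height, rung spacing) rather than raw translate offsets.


A chair. The seat is a 492×428×33 mm slab with its top at z = 475 mm, on four 33×33 mm corner legs (flush with the seat edges, standing on z = 0). A flat backrest 21 mm thick, 494 mm tall, spans the full seat width and rises from the seat top along its +y edge, rear face flush with the rear of the seat. Two armrests of 25×25 mm section run along each side from the seat's front edge to the front of the backrest, top faces 219 mm above the seat top and outer faces flush with the seat's x-edges; a 25×25 mm post under the front of each armrest stands on the seat at the front corner.


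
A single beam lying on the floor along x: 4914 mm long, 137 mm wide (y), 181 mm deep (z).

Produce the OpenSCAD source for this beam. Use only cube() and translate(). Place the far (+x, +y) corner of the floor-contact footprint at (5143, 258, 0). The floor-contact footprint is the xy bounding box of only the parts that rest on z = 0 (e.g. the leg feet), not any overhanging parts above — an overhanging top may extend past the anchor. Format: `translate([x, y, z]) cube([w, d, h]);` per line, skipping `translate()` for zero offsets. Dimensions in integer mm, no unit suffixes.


translate([229, 121, 0]) cube([4914, 137, 181]);


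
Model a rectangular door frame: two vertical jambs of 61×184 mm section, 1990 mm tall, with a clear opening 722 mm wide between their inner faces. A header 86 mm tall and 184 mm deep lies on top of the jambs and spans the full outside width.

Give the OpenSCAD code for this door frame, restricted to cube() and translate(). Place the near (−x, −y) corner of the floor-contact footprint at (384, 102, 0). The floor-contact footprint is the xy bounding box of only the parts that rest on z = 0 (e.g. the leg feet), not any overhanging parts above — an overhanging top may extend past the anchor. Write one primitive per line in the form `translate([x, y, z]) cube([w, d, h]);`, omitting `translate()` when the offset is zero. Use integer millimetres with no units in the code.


translate([384, 102, 0]) cube([61, 184, 1990]);
translate([1167, 102, 0]) cube([61, 184, 1990]);
translate([384, 102, 1990]) cube([844, 184, 86]);


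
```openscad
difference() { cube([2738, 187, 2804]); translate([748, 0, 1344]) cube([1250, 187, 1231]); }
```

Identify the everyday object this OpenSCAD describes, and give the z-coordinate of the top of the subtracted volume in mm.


A wall with a window opening. The window head height is 2575 mm.

A wall with a rectangular opening subtracted — a window. Sill at z = 1344, opening 1231 mm tall, so the head is at 1344 + 1231 = 2575 mm.


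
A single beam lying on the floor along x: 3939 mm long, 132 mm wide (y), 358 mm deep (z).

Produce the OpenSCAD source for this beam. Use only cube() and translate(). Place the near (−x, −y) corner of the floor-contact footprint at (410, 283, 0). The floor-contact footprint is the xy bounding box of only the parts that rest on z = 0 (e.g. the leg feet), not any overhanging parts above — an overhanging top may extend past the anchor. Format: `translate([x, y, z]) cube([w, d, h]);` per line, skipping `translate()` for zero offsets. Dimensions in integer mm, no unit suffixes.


translate([410, 283, 0]) cube([3939, 132, 358]);


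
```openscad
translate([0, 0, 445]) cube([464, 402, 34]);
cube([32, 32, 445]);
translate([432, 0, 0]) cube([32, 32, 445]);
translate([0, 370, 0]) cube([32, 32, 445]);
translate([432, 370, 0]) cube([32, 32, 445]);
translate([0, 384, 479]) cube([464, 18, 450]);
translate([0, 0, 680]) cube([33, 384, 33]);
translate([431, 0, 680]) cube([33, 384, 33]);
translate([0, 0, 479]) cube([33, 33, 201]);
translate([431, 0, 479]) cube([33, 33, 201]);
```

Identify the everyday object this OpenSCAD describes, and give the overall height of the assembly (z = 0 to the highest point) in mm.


A chair. The overall height is 929 mm.

A slab on four corner posts with a tall panel at the back — a chair. The seat slab sits at z = 445 with thickness 34, and the 450 mm backrest starts at the seat top, so the overall height is 445 + 34 + 450 = 929 mm.


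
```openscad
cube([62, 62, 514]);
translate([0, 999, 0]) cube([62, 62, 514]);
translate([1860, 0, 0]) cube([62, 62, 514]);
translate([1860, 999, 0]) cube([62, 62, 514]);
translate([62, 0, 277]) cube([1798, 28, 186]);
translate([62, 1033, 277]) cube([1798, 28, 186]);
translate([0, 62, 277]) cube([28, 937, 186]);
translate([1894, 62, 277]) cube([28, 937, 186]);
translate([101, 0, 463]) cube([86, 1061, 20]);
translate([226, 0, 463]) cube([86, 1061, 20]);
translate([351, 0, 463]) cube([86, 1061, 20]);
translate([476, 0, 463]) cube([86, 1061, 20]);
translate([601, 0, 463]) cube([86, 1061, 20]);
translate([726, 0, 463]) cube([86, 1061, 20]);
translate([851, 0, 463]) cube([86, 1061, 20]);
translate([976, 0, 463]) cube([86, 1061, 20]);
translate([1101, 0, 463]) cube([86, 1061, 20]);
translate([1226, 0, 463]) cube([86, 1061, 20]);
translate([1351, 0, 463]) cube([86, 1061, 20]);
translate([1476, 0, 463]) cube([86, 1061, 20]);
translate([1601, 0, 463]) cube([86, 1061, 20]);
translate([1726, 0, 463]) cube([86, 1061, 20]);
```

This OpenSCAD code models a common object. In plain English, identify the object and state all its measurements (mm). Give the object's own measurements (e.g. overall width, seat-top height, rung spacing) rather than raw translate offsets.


A bed frame 1922 mm long (x) by 1061 mm wide (y). Four 62×62 mm corner posts, 514 mm tall, at the corners of the footprint. Four rails of 28 mm thickness and 186 mm height run between adjacent posts with their undersides at z = 277 mm, their outer faces flush with the outside of the frame (the two x-running rails run between the posts' inner faces; the two y-running rails run between the posts' inner faces). 14 slats, each 86 mm wide (x) and 20 mm thick, lie across the top of the two x-running rails, running the full 1061 mm width of the frame in y; along x they sit between the end posts with a 39 mm gap after the −x posts and between neighbouring slats, leaving 48 mm before the +x posts.


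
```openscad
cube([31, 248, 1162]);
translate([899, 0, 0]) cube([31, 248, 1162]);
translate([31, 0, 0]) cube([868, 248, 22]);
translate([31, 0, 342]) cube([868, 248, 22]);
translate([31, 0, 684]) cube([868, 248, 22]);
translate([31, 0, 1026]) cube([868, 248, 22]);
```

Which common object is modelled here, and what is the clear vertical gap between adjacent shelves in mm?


A bookshelf. The clear shelf gap is 320 mm.

Two tall side panels with 4 horizontal boards between them — a bookshelf. The first two shelf undersides are at z = 0 and z = 342; with shelf thickness 22, the clear gap is 342 − 0 − 22 = 320 mm.


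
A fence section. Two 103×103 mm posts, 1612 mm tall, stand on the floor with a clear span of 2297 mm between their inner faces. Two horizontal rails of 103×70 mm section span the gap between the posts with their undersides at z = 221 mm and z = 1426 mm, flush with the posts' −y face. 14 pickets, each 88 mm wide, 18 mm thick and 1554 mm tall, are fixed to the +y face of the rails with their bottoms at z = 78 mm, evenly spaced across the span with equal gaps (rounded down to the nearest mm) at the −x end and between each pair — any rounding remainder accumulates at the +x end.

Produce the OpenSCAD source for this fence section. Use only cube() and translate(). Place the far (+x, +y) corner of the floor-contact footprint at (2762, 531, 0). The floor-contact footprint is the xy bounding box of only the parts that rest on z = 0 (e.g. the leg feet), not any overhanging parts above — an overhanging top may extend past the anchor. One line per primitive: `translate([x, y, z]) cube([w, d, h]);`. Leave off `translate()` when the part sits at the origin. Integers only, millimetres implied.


translate([259, 428, 0]) cube([103, 103, 1612]);
translate([2659, 428, 0]) cube([103, 103, 1612]);
translate([362, 428, 221]) cube([2297, 103, 70]);
translate([362, 428, 1426]) cube([2297, 103, 70]);
translate([433, 531, 78]) cube([88, 18, 1554]);
translate([592, 531, 78]) cube([88, 18, 1554]);
translate([751, 531, 78]) cube([88, 18, 1554]);
translate([910, 531, 78]) cube([88, 18, 1554]);
translate([1069, 531, 78]) cube([88, 18, 1554]);
translate([1228, 531, 78]) cube([88, 18, 1554]);
translate([1387, 531, 78]) cube([88, 18, 1554]);
translate([1546, 531, 78]) cube([88, 18, 1554]);
translate([1705, 531, 78]) cube([88, 18, 1554]);
translate([1864, 531, 78]) cube([88, 18, 1554]);
translate([2023, 531, 78]) cube([88, 18, 1554]);
translate([2182, 531, 78]) cube([88, 18, 1554]);
translate([2341, 531, 78]) cube([88, 18, 1554]);
translate([2500, 531, 78]) cube([88, 18, 1554]);


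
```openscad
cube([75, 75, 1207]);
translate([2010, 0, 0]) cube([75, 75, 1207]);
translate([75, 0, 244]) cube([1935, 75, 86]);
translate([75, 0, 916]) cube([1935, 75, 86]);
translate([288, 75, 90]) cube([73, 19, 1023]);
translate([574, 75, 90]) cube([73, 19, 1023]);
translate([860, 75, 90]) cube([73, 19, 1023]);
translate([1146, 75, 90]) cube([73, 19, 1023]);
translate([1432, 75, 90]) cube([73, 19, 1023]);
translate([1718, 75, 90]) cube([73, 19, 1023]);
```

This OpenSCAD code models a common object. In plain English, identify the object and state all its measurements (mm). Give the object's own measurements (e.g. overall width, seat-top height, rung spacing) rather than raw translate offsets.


A fence section. Two 75×75 mm posts, 1207 mm tall, stand on the floor with a clear span of 1935 mm between their inner faces. Two horizontal rails of 75×86 mm section span the gap between the posts with their undersides at z = 244 mm and z = 916 mm, flush with the posts' −y face. 6 pickets, each 73 mm wide, 19 mm thick and 1023 mm tall, are fixed to the +y face of the rails with their bottoms at z = 90 mm, spaced across the span with a 213 mm gap after the −x post and between neighbouring pickets, with 219 mm left before the +x post.


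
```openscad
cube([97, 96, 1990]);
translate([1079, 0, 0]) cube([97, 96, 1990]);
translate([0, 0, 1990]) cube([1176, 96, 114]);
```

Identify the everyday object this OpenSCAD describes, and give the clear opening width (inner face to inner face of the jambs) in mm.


A door frame. The clear opening width is 982 mm.

Two 1990 mm tall posts with a header on top — a door frame. The left jamb is 97 mm wide at x = 0; the right jamb starts at x = 1079. The clear opening is 1079 − 97 = 982 mm.


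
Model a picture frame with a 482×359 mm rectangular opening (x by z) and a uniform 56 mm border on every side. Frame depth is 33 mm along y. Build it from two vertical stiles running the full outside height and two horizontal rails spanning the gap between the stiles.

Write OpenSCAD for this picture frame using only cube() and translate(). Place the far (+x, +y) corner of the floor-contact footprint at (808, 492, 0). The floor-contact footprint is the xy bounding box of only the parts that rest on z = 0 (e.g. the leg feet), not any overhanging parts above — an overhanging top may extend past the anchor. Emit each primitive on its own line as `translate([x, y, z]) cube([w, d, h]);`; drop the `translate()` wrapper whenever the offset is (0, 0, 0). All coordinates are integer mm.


translate([214, 459, 0]) cube([56, 33, 471]);
translate([752, 459, 0]) cube([56, 33, 471]);
translate([270, 459, 0]) cube([482, 33, 56]);
translate([270, 459, 415]) cube([482, 33, 56]);


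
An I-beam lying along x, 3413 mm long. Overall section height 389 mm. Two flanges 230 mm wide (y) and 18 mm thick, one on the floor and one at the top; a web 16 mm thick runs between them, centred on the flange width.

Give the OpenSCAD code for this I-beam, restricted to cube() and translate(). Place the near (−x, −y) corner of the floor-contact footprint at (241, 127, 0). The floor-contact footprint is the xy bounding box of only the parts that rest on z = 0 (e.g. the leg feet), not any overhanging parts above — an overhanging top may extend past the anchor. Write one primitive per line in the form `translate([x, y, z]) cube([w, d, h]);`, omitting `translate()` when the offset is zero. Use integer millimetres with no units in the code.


translate([241, 127, 0]) cube([3413, 230, 18]);
translate([241, 234, 18]) cube([3413, 16, 353]);
translate([241, 127, 371]) cube([3413, 230, 18]);


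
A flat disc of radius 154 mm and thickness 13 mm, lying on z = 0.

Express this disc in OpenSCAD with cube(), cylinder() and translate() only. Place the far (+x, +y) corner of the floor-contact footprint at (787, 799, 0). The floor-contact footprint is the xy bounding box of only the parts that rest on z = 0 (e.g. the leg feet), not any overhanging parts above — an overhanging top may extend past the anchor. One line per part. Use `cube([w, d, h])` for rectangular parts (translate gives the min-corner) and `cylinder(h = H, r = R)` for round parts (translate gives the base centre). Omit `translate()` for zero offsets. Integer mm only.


translate([633, 645, 0]) cylinder(h = 13, r = 154);


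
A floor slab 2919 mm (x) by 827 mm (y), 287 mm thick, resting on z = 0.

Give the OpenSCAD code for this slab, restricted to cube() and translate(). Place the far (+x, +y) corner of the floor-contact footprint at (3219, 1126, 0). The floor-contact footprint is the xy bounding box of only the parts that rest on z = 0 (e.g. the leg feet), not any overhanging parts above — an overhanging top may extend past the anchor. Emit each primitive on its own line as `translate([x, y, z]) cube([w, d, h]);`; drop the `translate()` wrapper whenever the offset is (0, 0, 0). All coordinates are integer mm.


translate([300, 299, 0]) cube([2919, 827, 287]);


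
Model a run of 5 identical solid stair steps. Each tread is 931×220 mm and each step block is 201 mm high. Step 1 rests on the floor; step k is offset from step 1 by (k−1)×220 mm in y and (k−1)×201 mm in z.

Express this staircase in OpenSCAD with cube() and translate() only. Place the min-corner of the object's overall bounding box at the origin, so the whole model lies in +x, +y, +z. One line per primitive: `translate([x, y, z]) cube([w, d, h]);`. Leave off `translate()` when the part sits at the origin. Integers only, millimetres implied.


cube([931, 220, 201]);
translate([0, 220, 201]) cube([931, 220, 201]);
translate([0, 440, 402]) cube([931, 220, 201]);
translate([0, 660, 603]) cube([931, 220, 201]);
translate([0, 880, 804]) cube([931, 220, 201]);


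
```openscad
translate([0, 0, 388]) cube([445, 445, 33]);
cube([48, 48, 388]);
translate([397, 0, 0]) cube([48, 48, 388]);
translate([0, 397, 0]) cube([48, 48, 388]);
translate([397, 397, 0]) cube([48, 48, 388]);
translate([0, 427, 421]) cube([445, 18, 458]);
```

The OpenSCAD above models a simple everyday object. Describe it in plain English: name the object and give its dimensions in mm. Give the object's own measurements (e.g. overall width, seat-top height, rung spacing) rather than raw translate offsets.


A chair. The seat is a 445×445×33 mm slab with its top at z = 421 mm, on four 48×48 mm corner legs (flush with the seat edges, standing on z = 0). A flat backrest 18 mm thick, 458 mm tall, spans the full seat width and rises from the seat top along its +y edge, rear face flush with the rear of the seat.


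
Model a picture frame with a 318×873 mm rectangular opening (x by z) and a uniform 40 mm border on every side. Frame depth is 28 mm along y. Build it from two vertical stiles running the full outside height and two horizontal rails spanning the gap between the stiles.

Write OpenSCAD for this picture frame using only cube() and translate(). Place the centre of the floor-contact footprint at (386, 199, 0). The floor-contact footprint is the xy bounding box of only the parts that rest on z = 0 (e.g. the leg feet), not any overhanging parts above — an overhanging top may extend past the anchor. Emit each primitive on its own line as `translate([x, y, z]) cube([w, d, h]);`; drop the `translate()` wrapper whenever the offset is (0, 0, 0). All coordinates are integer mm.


translate([187, 185, 0]) cube([40, 28, 953]);
translate([545, 185, 0]) cube([40, 28, 953]);
translate([227, 185, 0]) cube([318, 28, 40]);
translate([227, 185, 913]) cube([318, 28, 40]);


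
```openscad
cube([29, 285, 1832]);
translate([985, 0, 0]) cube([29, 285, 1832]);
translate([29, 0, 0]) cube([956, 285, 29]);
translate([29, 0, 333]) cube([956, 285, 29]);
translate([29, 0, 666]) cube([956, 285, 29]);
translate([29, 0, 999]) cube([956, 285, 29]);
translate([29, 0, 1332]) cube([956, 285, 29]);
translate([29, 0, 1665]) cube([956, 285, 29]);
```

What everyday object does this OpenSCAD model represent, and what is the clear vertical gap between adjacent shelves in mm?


A bookshelf. The clear shelf gap is 304 mm.

Two tall side panels with 6 horizontal boards between them — a bookshelf. The first two shelf undersides are at z = 0 and z = 333; with shelf thickness 29, the clear gap is 333 − 0 − 29 = 304 mm.


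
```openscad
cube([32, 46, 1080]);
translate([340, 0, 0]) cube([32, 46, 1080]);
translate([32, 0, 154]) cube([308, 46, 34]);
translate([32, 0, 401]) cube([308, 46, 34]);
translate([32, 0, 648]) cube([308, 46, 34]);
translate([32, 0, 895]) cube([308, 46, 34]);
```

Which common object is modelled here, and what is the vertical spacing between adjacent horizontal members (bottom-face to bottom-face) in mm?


A ladder. The rung spacing is 247 mm.

Two tall 32×46 posts with 4 short bars between them — a ladder. Adjacent rungs sit at z = 154 and z = 401, so the spacing is 401 − 154 = 247 mm.


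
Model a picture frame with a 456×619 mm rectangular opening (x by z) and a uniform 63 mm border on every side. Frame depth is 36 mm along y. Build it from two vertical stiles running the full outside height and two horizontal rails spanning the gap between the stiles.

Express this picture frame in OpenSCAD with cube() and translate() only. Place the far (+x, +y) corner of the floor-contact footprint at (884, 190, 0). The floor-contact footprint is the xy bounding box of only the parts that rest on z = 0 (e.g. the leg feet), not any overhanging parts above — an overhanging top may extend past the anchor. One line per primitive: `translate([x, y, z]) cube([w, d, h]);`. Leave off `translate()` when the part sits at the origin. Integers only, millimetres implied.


translate([302, 154, 0]) cube([63, 36, 745]);
translate([821, 154, 0]) cube([63, 36, 745]);
translate([365, 154, 0]) cube([456, 36, 63]);
translate([365, 154, 682]) cube([456, 36, 63]);


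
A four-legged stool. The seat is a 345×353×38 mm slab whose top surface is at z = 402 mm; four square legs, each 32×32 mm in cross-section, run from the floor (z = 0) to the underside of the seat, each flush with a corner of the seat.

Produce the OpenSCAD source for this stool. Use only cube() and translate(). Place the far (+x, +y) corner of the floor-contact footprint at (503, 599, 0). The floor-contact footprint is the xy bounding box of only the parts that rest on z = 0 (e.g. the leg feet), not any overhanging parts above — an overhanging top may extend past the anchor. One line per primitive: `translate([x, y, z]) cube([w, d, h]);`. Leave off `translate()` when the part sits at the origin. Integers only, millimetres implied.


translate([158, 246, 364]) cube([345, 353, 38]);
translate([158, 246, 0]) cube([32, 32, 364]);
translate([471, 246, 0]) cube([32, 32, 364]);
translate([158, 567, 0]) cube([32, 32, 364]);
translate([471, 567, 0]) cube([32, 32, 364]);


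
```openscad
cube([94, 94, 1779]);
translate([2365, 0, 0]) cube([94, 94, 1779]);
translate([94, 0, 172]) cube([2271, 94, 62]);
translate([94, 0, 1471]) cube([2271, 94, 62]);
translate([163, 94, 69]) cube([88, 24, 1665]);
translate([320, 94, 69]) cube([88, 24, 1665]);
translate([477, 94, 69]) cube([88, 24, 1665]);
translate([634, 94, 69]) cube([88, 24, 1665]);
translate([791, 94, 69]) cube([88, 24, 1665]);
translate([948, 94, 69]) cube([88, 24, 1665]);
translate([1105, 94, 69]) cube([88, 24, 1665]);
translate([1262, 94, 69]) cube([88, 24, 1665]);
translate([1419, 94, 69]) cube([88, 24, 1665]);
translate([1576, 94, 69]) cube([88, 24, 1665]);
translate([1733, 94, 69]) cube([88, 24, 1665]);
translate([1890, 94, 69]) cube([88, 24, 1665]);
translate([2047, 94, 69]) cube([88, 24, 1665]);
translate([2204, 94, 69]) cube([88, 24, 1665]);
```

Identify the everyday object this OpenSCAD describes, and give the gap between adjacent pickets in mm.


A fence section. The picket gap is 69 mm.

Two posts, two rails, 14 pickets — a fence section. Span 2271 mm holds 14 pickets of 88 mm with 15 equal gaps: ⌊(2271 − 14·88) / 15⌋ = 69 mm.


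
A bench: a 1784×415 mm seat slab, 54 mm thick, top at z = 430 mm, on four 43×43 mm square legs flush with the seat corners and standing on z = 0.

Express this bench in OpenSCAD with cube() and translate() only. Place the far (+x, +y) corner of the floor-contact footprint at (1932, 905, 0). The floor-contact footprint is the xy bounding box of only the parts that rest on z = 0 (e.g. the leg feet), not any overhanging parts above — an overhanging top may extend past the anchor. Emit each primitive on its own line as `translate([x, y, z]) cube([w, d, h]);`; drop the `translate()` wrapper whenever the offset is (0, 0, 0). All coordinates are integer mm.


translate([148, 490, 376]) cube([1784, 415, 54]);
translate([148, 490, 0]) cube([43, 43, 376]);
translate([148, 862, 0]) cube([43, 43, 376]);
translate([1889, 490, 0]) cube([43, 43, 376]);
translate([1889, 862, 0]) cube([43, 43, 376]);


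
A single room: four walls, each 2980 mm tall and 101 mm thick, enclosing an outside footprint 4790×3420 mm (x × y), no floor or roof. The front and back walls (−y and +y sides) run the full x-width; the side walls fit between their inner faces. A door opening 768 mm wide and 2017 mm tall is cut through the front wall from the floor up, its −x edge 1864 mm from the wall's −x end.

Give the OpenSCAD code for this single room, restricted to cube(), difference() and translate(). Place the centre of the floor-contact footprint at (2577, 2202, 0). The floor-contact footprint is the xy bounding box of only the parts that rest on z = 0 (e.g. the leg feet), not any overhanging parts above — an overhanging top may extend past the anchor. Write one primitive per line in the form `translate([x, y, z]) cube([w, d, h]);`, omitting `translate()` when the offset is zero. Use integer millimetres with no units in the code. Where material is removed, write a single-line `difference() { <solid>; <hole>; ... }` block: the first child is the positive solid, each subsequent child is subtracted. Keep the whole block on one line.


difference() { translate([182, 492, 0]) cube([4790, 101, 2980]); translate([2046, 492, 0]) cube([768, 101, 2017]); }
translate([182, 3811, 0]) cube([4790, 101, 2980]);
translate([182, 593, 0]) cube([101, 3218, 2980]);
translate([4871, 593, 0]) cube([101, 3218, 2980]);


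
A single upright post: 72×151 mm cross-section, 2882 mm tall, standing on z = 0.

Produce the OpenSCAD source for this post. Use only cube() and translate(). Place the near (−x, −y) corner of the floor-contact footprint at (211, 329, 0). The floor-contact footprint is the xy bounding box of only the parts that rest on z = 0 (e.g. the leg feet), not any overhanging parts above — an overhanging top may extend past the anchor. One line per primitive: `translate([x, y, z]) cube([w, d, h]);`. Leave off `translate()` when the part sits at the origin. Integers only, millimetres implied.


translate([211, 329, 0]) cube([72, 151, 2882]);


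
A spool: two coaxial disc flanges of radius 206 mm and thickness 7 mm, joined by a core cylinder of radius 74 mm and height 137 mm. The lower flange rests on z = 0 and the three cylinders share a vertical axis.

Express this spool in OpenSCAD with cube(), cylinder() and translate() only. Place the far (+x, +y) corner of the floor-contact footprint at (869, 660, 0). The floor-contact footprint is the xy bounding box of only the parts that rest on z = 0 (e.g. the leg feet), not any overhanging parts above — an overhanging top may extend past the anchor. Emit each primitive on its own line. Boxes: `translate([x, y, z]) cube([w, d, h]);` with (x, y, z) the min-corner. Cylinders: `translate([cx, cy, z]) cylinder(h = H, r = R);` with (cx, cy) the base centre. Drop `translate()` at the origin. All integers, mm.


translate([663, 454, 0]) cylinder(h = 7, r = 206);
translate([663, 454, 7]) cylinder(h = 137, r = 74);
translate([663, 454, 144]) cylinder(h = 7, r = 206);


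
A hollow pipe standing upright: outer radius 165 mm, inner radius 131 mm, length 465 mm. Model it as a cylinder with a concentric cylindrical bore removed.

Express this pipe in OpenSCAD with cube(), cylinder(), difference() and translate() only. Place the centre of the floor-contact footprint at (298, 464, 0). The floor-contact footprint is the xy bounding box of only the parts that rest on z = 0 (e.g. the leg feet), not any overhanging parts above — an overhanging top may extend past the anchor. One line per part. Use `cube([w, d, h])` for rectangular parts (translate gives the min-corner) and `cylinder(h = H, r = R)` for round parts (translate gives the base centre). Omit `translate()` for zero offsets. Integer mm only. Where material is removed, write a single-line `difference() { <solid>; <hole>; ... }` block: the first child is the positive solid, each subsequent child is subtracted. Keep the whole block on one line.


difference() { translate([298, 464, 0]) cylinder(h = 465, r = 165); translate([298, 464, 0]) cylinder(h = 465, r = 131); }


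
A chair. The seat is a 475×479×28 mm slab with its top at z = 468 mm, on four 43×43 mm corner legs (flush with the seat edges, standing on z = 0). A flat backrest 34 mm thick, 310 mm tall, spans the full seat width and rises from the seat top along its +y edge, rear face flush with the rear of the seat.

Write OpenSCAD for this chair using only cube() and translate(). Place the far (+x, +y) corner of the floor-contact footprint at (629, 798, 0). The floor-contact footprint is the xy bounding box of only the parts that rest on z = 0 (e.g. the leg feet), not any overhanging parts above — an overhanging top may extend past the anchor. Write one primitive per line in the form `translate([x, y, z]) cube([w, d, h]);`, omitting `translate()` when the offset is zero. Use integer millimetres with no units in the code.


translate([154, 319, 440]) cube([475, 479, 28]);
translate([154, 319, 0]) cube([43, 43, 440]);
translate([586, 319, 0]) cube([43, 43, 440]);
translate([154, 755, 0]) cube([43, 43, 440]);
translate([586, 755, 0]) cube([43, 43, 440]);
translate([154, 764, 468]) cube([475, 34, 310]);


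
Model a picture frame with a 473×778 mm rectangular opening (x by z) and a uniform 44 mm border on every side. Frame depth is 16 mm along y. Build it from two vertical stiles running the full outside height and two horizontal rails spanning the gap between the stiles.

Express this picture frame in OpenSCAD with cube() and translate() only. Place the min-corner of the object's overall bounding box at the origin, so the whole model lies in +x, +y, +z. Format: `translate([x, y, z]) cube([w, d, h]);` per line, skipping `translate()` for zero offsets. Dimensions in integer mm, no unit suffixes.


cube([44, 16, 866]);
translate([517, 0, 0]) cube([44, 16, 866]);
translate([44, 0, 0]) cube([473, 16, 44]);
translate([44, 0, 822]) cube([473, 16, 44]);


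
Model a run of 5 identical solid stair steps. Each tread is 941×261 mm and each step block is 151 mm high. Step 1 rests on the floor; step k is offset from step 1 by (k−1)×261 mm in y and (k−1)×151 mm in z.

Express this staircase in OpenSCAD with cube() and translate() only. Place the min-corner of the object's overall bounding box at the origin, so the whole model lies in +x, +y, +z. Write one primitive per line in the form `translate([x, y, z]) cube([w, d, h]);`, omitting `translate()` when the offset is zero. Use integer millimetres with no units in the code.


cube([941, 261, 151]);
translate([0, 261, 151]) cube([941, 261, 151]);
translate([0, 522, 302]) cube([941, 261, 151]);
translate([0, 783, 453]) cube([941, 261, 151]);
translate([0, 1044, 604]) cube([941, 261, 151]);
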